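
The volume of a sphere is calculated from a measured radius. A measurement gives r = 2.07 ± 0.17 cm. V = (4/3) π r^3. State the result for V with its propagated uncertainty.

V ∝ r^3, so δV/V = |3| · δr/r = 3 × 0.0821 = 0.246.
V = 37.2 cm^3, so δV = 0.246 × 37.2 = 9.15 cm^3.

37.2 ± 9.15 cm^3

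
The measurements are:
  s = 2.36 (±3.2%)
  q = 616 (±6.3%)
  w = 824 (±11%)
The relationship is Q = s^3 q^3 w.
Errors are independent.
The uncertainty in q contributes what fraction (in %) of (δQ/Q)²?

(δQ/Q)² = (3·δs/s)² + (3·δq/q)² + (1·δw/w)²
  s term: (3×0.0320)² = 0.00922
  q term: (3×0.0630)² = 0.0357
  w term: (1×0.110)² = 0.0121
Total = 0.0570. Share from q = 0.0357/0.0570 = 0.626.

62.6%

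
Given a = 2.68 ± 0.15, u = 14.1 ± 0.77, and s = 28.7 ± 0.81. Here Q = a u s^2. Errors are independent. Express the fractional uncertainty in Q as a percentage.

9.64%

Q is a product of powers, so relative uncertainties combine in quadrature:
  (1·δa/a)² = (1×0.0560)² = 0.00313;  (1·δu/u)² = (1×0.0546)² = 0.00298;  (2·δs/s)² = (2×0.0282)² = 0.00319
δQ/Q = √(0.00930) = 0.0964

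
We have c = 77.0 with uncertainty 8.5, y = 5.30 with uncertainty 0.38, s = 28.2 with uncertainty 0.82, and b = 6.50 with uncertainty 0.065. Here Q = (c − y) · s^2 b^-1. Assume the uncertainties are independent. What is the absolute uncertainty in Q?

Let u = c − y = 71.7. δu = √(δc² + δy²) = √(72.2 + 0.144) = 8.51, so δu/u = 0.119.
Q is then a monomial in u, s, b:
δQ/Q = √((δu/u)² + (2·δs/s)² + (-1·δb/b)²) = √(0.0141 + 0.00338 + 0.000100) = 0.133
Q = 8770, so δQ = 0.133 × 8770 = 1160.

1160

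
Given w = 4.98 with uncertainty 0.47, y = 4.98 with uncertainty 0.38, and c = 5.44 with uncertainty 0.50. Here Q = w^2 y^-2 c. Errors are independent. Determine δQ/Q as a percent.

For a monomial Q ∝ w^2, y^-2, c, fractional errors add in quadrature:
  (2·δw/w)² = (2×0.0944)² = 0.0356;  (-2·δy/y)² = (-2×0.0763)² = 0.0233;  (1·δc/c)² = (1×0.0919)² = 0.00845
δQ/Q = √(0.0674) = 0.260

26.0%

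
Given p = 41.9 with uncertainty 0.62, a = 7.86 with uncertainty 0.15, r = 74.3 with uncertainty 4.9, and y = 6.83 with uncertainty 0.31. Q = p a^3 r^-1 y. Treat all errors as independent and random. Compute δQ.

186

Q is a product of powers, so relative uncertainties combine in quadrature:
  (1·δp/p)² = (1×0.0148)² = 0.000219;  (3·δa/a)² = (3×0.0191)² = 0.00328;  (-1·δr/r)² = (-1×0.0659)² = 0.00435;  (1·δy/y)² = (1×0.0454)² = 0.00206
δQ/Q = √(0.00991) = 0.0995
Q = 1870, so δQ = 0.0995 × 1870 = 186.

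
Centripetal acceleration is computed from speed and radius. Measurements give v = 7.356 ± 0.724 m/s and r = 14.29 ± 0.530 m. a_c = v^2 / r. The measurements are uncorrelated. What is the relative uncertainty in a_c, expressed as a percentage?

For a monomial a_c ∝ v^2, r^-1, fractional errors add in quadrature:
  (2·δv/v)² = (2×0.0984)² = 0.0387;  (-1·δr/r)² = (-1×0.0371)² = 0.00138
δa_c/a_c = √(0.0401) = 0.200

20.0%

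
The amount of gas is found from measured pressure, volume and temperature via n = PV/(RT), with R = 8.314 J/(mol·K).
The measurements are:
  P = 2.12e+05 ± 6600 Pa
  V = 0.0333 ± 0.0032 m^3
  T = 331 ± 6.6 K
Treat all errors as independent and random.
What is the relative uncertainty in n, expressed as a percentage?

10.3%

For a monomial n ∝ P, V, T^-1, fractional errors add in quadrature:
  (1·δP/P)² = (1×0.0311)² = 0.000969;  (1·δV/V)² = (1×0.0961)² = 0.00923;  (-1·δT/T)² = (-1×0.0199)² = 0.000398
δn/n = √(0.0106) = 0.103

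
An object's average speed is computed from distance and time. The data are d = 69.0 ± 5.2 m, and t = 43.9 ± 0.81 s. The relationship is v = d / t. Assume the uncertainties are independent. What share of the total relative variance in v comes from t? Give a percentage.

5.66%

(δv/v)² = (1·δd/d)² + (-1·δt/t)²
  d term: (1×0.0754)² = 0.00568
  t term: (-1×0.0185)² = 0.000340
Total = 0.00602. Share from t = 0.000340/0.00602 = 0.0566.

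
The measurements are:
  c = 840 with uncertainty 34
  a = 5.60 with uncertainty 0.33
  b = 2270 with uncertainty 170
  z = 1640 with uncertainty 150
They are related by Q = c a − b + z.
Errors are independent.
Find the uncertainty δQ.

Let p = c·a = 4700. δp/p = √((1·δc/c)² + (1·δa/a)²) = √(0.00164 + 0.00347) = 0.0715, so δp = 336.
Q = p − b + z: δQ = √(δp² + δb² + δz²) = √(1.13e+05 + 28900 + 22500) = 406

406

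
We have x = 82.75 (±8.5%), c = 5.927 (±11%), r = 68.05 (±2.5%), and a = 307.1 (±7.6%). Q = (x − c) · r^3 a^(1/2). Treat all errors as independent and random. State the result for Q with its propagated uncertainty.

Let u = x − c = 76.82. δu = √(δx² + δc²) = √(49.5 + 0.425) = 7.06, so δu/u = 0.0920.
Q is then a monomial in u, r, a:
δQ/Q = √((δu/u)² + (3·δr/r)² + (½·δa/a)²) = √(0.00845 + 0.00563 + 0.00144) = 0.125
Q = 4.242e+08, so δQ = 0.125 × 4.242e+08 = 5.29e+07.

(4.242 ± 0.529) × 10^8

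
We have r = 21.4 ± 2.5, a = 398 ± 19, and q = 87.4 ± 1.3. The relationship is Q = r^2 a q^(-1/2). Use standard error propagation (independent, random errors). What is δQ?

4650

For a monomial Q ∝ r^2, a, q^(-1/2), fractional errors add in quadrature:
  (2·δr/r)² = (2×0.117)² = 0.0546;  (1·δa/a)² = (1×0.0477)² = 0.00228;  (−½·δq/q)² = (-0.5×0.0149)² = 5.53e-05
δQ/Q = √(0.0569) = 0.239
Q = 19500, so δQ = 0.239 × 19500 = 4650.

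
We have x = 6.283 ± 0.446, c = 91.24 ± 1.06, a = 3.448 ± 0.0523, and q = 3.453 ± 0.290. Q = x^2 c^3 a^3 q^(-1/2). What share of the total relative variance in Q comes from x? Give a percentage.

80.0%

(δQ/Q)² = (2·δx/x)² + (3·δc/c)² + (3·δa/a)² + (−½·δq/q)²
  x term: (2×0.0710)² = 0.0202
  c term: (3×0.0116)² = 0.00121
  a term: (3×0.0152)² = 0.00207
  q term: (-0.5×0.0840)² = 0.00176
Total = 0.0252. Share from x = 0.0202/0.0252 = 0.800.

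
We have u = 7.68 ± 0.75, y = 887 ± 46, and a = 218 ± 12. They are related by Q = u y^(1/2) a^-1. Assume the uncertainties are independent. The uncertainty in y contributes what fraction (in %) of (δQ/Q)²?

5.08%

(δQ/Q)² = (1·δu/u)² + (½·δy/y)² + (-1·δa/a)²
  u term: (1×0.0977)² = 0.00954
  y term: (0.5×0.0519)² = 0.000672
  a term: (-1×0.0550)² = 0.00303
Total = 0.0132. Share from y = 0.000672/0.0132 = 0.0508.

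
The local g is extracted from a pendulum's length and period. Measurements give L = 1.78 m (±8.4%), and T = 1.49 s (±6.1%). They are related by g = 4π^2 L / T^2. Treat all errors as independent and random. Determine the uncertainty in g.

For a monomial g ∝ L, T^-2, fractional errors add in quadrature:
  (1·δL/L)² = (1×0.0840)² = 0.00706;  (-2·δT/T)² = (-2×0.0610)² = 0.0149
δg/g = √(0.0219) = 0.148
g = 31.7 m/s^2, so δg = 0.148 × 31.7 = 4.69 m/s^2.

4.69 m/s^2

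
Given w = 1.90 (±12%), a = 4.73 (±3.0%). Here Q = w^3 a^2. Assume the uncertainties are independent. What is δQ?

56.0

Products/powers → add relative errors in quadrature, weighted by exponent:
  (3·δw/w)² = (3×0.120)² = 0.130;  (2·δa/a)² = (2×0.0300)² = 0.00360
δQ/Q = √(0.133) = 0.365
Q = 153, so δQ = 0.365 × 153 = 56.0.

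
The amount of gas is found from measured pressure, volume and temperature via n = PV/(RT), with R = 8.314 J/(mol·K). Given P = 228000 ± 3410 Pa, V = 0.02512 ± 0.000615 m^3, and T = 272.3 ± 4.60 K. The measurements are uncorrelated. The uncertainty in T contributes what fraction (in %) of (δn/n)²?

25.7%

(δn/n)² = (1·δP/P)² + (1·δV/V)² + (-1·δT/T)²
  P term: (1×0.0150)² = 0.000224
  V term: (1×0.0245)² = 0.000599
  T term: (-1×0.0169)² = 0.000285
Total = 0.00111. Share from T = 0.000285/0.00111 = 0.257.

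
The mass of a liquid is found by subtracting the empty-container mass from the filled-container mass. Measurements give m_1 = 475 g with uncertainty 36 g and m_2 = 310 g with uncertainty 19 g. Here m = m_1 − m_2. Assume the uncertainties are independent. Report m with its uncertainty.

For a sum/difference, combine absolute errors in quadrature:
  (δm_1)² = 1300;  (δm_2)² = 361
δm = √(1660) = 40.7 g
m = 165 g.

165 ± 40.7 g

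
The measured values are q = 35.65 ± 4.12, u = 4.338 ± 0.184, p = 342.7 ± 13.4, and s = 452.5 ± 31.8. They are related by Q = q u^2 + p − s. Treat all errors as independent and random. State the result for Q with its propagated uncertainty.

Let w = q·u^2 = 670.9. δw/w = √((1·δq/q)² + (2·δu/u)²) = √(0.0134 + 0.00720) = 0.143, so δw = 96.2.
Q = w + p − s: δQ = √(δw² + δp² + δs²) = √(9250 + 180 + 1010) = 102
Q = 561.1.

561.1 ± 102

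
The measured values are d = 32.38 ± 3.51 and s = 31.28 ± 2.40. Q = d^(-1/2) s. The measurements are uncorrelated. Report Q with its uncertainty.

For a monomial Q ∝ d^(-1/2), s, fractional errors add in quadrature:
  (−½·δd/d)² = (-0.5×0.108)² = 0.00294;  (1·δs/s)² = (1×0.0767)² = 0.00589
δQ/Q = √(0.00882) = 0.0939
Q = 5.497, so δQ = 0.0939 × 5.497 = 0.516.

5.497 ± 0.516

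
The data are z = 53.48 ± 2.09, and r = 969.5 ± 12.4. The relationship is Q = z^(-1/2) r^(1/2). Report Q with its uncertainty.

4.258 ± 0.0875

Each factor contributes (exponent × relative error)² to (δQ/Q)²:
  (−½·δz/z)² = (-0.5×0.0391)² = 0.000382;  (½·δr/r)² = (0.5×0.0128)² = 4.09e-05
δQ/Q = √(0.000423) = 0.0206
Q = 4.258, so δQ = 0.0206 × 4.258 = 0.0875.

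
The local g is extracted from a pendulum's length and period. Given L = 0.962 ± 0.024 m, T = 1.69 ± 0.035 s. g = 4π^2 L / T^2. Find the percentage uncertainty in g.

For a monomial g ∝ L, T^-2, fractional errors add in quadrature:
  (1·δL/L)² = (1×0.0249)² = 0.000622;  (-2·δT/T)² = (-2×0.0207)² = 0.00172
δg/g = √(0.00234) = 0.0484

4.84%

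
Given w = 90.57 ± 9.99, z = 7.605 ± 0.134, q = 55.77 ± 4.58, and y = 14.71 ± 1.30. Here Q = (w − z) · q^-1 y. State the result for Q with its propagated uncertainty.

Let u = w − z = 82.96. δu = √(δw² + δz²) = √(99.8 + 0.0180) = 9.99, so δu/u = 0.120.
Q is then a monomial in u, q, y:
δQ/Q = √((δu/u)² + (-1·δq/q)² + (1·δy/y)²) = √(0.0145 + 0.00674 + 0.00781) = 0.170
Q = 21.88, so δQ = 0.170 × 21.88 = 3.73.

21.88 ± 3.73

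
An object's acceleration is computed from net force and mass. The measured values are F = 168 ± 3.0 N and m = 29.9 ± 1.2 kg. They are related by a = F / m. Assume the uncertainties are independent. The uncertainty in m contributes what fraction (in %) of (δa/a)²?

(δa/a)² = (1·δF/F)² + (-1·δm/m)²
  F term: (1×0.0179)² = 0.000319
  m term: (-1×0.0401)² = 0.00161
Total = 0.00193. Share from m = 0.00161/0.00193 = 0.835.

83.5%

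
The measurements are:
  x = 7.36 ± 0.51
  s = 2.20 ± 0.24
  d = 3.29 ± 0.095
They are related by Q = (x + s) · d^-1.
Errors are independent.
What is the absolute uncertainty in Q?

0.191

Let u = x + s = 9.56. δu = √(δx² + δs²) = √(0.260 + 0.0576) = 0.564, so δu/u = 0.0590.
Q is then a monomial in u, d:
δQ/Q = √((δu/u)² + (-1·δd/d)²) = √(0.00348 + 0.000834) = 0.0657
Q = 2.91, so δQ = 0.0657 × 2.91 = 0.191.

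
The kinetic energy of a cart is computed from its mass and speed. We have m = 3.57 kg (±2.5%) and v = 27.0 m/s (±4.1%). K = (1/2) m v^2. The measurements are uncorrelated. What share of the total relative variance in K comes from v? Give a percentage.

91.5%

(δK/K)² = (1·δm/m)² + (2·δv/v)²
  m term: (1×0.0250)² = 0.000625
  v term: (2×0.0410)² = 0.00672
Total = 0.00735. Share from v = 0.00672/0.00735 = 0.915.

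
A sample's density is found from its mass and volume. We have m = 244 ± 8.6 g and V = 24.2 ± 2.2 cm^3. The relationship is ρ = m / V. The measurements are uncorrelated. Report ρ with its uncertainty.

10.1 ± 0.983 g/cm^3

Products/powers → add relative errors in quadrature, weighted by exponent:
  (1·δm/m)² = (1×0.0352)² = 0.00124;  (-1·δV/V)² = (-1×0.0909)² = 0.00826
δρ/ρ = √(0.00951) = 0.0975
ρ = 10.1 g/cm^3, so δρ = 0.0975 × 10.1 = 0.983 g/cm^3.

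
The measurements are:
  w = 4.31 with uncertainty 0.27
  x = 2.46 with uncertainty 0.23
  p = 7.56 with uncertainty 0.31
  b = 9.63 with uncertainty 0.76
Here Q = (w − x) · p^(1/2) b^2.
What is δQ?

118

Let u = w − x = 1.85. δu = √(δw² + δx²) = √(0.0729 + 0.0529) = 0.355, so δu/u = 0.192.
Q is then a monomial in u, p, b:
δQ/Q = √((δu/u)² + (½·δp/p)² + (2·δb/b)²) = √(0.0368 + 0.000420 + 0.0249) = 0.249
Q = 472, so δQ = 0.249 × 472 = 118.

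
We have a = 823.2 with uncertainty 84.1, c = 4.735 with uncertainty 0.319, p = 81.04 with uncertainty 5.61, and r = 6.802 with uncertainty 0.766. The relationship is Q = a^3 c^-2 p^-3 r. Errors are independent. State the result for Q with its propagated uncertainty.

318.0 ± 130

Q is a product of powers, so relative uncertainties combine in quadrature:
  (3·δa/a)² = (3×0.102)² = 0.0939;  (-2·δc/c)² = (-2×0.0674)² = 0.0182;  (-3·δp/p)² = (-3×0.0692)² = 0.0431;  (1·δr/r)² = (1×0.113)² = 0.0127
δQ/Q = √(0.168) = 0.410
Q = 318.0, so δQ = 0.410 × 318.0 = 130.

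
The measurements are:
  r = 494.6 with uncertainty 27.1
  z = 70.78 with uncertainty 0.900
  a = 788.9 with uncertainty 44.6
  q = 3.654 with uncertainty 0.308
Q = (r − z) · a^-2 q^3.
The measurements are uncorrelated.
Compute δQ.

0.00945

Let u = r − z = 423.8. δu = √(δr² + δz²) = √(734 + 0.810) = 27.1, so δu/u = 0.0640.
Q is then a monomial in u, a, q:
δQ/Q = √((δu/u)² + (-2·δa/a)² + (3·δq/q)²) = √(0.00409 + 0.0128 + 0.0639) = 0.284
Q = 0.03322, so δQ = 0.284 × 0.03322 = 0.00945.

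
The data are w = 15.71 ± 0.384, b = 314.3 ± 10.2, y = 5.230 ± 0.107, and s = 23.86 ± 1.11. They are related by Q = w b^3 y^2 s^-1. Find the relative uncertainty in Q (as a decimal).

0.118

Since Q is a product/quotient, work with relative uncertainties:
  (1·δw/w)² = (1×0.0244)² = 0.000597;  (3·δb/b)² = (3×0.0325)² = 0.00948;  (2·δy/y)² = (2×0.0205)² = 0.00167;  (-1·δs/s)² = (-1×0.0465)² = 0.00216
δQ/Q = √(0.0139) = 0.118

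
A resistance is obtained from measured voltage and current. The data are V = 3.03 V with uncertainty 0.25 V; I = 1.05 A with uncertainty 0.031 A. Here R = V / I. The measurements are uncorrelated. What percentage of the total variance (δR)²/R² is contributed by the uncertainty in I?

11.4%

(δR/R)² = (1·δV/V)² + (-1·δI/I)²
  V term: (1×0.0825)² = 0.00681
  I term: (-1×0.0295)² = 0.000872
Total = 0.00768. Share from I = 0.000872/0.00768 = 0.114.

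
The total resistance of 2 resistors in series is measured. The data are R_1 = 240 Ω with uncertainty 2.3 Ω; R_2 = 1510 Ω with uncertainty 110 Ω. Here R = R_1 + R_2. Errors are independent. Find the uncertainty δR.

110 Ω

R is a linear combination, so absolute uncertainties add in quadrature:
  (δR_1)² = 5.29;  (δR_2)² = 12100
δR = √(12100) = 110 Ω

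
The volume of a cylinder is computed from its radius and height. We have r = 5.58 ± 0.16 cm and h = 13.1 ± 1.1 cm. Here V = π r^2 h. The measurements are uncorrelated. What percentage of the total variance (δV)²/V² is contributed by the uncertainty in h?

68.2%

(δV/V)² = (2·δr/r)² + (1·δh/h)²
  r term: (2×0.0287)² = 0.00329
  h term: (1×0.0840)² = 0.00705
Total = 0.0103. Share from h = 0.00705/0.0103 = 0.682.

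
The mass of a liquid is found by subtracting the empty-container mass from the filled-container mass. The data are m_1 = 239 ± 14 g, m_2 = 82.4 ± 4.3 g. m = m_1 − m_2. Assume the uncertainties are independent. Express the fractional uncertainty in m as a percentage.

9.35%

Sums and differences: (δm)² = Σ (cᵢ δxᵢ)².
  (δm_1)² = 196;  (δm_2)² = 18.5
δm = √(214) = 14.6 g
m = 157 g, so δm/m = 14.6/157 = 0.0935.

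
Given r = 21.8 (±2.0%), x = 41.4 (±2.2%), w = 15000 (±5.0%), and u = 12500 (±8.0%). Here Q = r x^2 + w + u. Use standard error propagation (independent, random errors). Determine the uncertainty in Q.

2200

Let p = r·x^2 = 37400. δp/p = √((1·δr/r)² + (2·δx/x)²) = √(0.000400 + 0.00194) = 0.0483, so δp = 1810.
Q = p + w + u: δQ = √(δp² + δw² + δu²) = √(3.26e+06 + 5.62e+05 + 1e+06) = 2200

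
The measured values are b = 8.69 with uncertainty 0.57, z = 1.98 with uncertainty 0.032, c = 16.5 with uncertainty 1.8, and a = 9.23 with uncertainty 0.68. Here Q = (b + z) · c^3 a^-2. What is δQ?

Let u = b + z = 10.7. δu = √(δb² + δz²) = √(0.325 + 0.00102) = 0.571, so δu/u = 0.0535.
Q is then a monomial in u, c, a:
δQ/Q = √((δu/u)² + (3·δc/c)² + (-2·δa/a)²) = √(0.00286 + 0.107 + 0.0217) = 0.363
Q = 563, so δQ = 0.363 × 563 = 204.

204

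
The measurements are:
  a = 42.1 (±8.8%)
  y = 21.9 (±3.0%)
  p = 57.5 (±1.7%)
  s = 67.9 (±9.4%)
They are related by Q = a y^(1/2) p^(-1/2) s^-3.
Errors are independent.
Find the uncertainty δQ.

2.46e-05

Since Q is a product/quotient, work with relative uncertainties:
  (1·δa/a)² = (1×0.0880)² = 0.00774;  (½·δy/y)² = (0.5×0.0300)² = 0.000225;  (−½·δp/p)² = (-0.5×0.0170)² = 7.23e-05;  (-3·δs/s)² = (-3×0.0940)² = 0.0795
δQ/Q = √(0.0876) = 0.296
Q = 8.3e-05, so δQ = 0.296 × 8.3e-05 = 2.46e-05.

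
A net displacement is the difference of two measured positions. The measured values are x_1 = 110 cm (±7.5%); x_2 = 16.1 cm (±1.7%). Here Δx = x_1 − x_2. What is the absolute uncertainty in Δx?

Each term contributes (cᵢ δxᵢ)² to (δΔx)²:
  (δx_1)² = 68.1;  (δx_2)² = 0.0749
δΔx = √(68.1) = 8.25 cm

8.25 cm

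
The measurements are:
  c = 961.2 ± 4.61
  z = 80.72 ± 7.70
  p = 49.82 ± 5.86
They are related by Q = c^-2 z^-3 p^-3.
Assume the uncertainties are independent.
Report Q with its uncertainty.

(1.664 ± 0.756) × 10^-17

Products/powers → add relative errors in quadrature, weighted by exponent:
  (-2·δc/c)² = (-2×0.00480)² = 9.2e-05;  (-3·δz/z)² = (-3×0.0954)² = 0.0819;  (-3·δp/p)² = (-3×0.118)² = 0.125
δQ/Q = √(0.207) = 0.454
Q = 1.664e-17, so δQ = 0.454 × 1.664e-17 = 7.56e-18.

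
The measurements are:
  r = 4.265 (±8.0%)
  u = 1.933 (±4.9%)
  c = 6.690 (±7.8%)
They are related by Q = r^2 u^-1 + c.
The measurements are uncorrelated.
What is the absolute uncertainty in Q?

Let p = r^2·u^-1 = 9.410. δp/p = √((2·δr/r)² + (-1·δu/u)²) = √(0.0256 + 0.00240) = 0.167, so δp = 1.57.
Q = p + c: δQ = √(δp² + δc²) = √(2.48 + 0.272) = 1.66

1.66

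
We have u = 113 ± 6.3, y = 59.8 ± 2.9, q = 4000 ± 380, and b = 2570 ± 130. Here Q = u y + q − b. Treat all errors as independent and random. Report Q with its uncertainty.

8190 ± 641

Let p = u·y = 6760. δp/p = √((1·δu/u)² + (1·δy/y)²) = √(0.00311 + 0.00235) = 0.0739, so δp = 499.
Q = p + q − b: δQ = √(δp² + δq² + δb²) = √(2.49e+05 + 1.44e+05 + 16900) = 641
Q = 8190.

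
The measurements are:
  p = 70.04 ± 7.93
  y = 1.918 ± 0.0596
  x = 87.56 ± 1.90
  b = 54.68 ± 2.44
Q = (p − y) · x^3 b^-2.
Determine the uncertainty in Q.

Let u = p − y = 68.12. δu = √(δp² + δy²) = √(62.9 + 0.00355) = 7.93, so δu/u = 0.116.
Q is then a monomial in u, x, b:
δQ/Q = √((δu/u)² + (3·δx/x)² + (-2·δb/b)²) = √(0.0136 + 0.00424 + 0.00796) = 0.160
Q = 15290, so δQ = 0.160 × 15290 = 2450.

2450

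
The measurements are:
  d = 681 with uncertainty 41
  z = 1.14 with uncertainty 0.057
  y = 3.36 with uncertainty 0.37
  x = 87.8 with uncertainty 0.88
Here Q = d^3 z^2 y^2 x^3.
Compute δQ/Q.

0.303

Q is a product of powers, so relative uncertainties combine in quadrature:
  (3·δd/d)² = (3×0.0602)² = 0.0326;  (2·δz/z)² = (2×0.0500)² = 0.0100;  (2·δy/y)² = (2×0.110)² = 0.0485;  (3·δx/x)² = (3×0.0100)² = 0.000904
δQ/Q = √(0.0920) = 0.303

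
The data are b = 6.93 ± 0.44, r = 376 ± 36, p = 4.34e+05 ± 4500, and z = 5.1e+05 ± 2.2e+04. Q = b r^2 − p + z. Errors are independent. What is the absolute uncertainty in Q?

1.99e+05

Let w = b·r^2 = 9.8e+05. δw/w = √((1·δb/b)² + (2·δr/r)²) = √(0.00403 + 0.0367) = 0.202, so δw = 1.98e+05.
Q = w − p + z: δQ = √(δw² + δp² + δz²) = √(3.91e+10 + 2.02e+07 + 4.84e+08) = 1.99e+05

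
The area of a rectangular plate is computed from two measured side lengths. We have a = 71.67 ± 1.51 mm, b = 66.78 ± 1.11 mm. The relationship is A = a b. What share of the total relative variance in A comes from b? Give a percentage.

38.4%

(δA/A)² = (1·δa/a)² + (1·δb/b)²
  a term: (1×0.0211)² = 0.000444
  b term: (1×0.0166)² = 0.000276
Total = 0.000720. Share from b = 0.000276/0.000720 = 0.384.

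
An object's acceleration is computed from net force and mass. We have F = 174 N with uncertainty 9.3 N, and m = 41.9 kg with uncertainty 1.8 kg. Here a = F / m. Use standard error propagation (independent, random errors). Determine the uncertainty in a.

Relative error in a monomial: (δa/a)² = Σ (nᵢ · δxᵢ/xᵢ)².
  (1·δF/F)² = (1×0.0534)² = 0.00286;  (-1·δm/m)² = (-1×0.0430)² = 0.00185
δa/a = √(0.00470) = 0.0686
a = 4.15 m/s^2, so δa = 0.0686 × 4.15 = 0.285 m/s^2.

0.285 m/s^2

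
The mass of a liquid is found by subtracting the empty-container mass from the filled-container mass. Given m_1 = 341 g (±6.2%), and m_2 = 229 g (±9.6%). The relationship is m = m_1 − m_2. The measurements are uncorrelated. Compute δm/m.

0.272

m is a linear combination, so absolute uncertainties add in quadrature:
  (δm_1)² = 447;  (δm_2)² = 483
δm = √(930) = 30.5 g
m = 112 g, so δm/m = 30.5/112 = 0.272.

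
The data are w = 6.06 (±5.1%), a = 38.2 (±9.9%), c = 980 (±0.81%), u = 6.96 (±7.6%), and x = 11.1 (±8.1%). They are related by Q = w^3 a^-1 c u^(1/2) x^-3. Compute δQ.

Q is a product of powers, so relative uncertainties combine in quadrature:
  (3·δw/w)² = (3×0.0510)² = 0.0234;  (-1·δa/a)² = (-1×0.0990)² = 0.00980;  (1·δc/c)² = (1×0.00810)² = 6.56e-05;  (½·δu/u)² = (0.5×0.0760)² = 0.00144;  (-3·δx/x)² = (-3×0.0810)² = 0.0590
δQ/Q = √(0.0938) = 0.306
Q = 11.0, so δQ = 0.306 × 11.0 = 3.37.

3.37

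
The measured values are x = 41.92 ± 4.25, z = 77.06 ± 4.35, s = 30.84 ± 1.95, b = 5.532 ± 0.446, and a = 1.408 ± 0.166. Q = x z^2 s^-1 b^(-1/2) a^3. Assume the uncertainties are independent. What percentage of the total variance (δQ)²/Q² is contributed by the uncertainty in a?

(δQ/Q)² = (1·δx/x)² + (2·δz/z)² + (-1·δs/s)² + (−½·δb/b)² + (3·δa/a)²
  x term: (1×0.101)² = 0.0103
  z term: (2×0.0564)² = 0.0127
  s term: (-1×0.0632)² = 0.00400
  b term: (-0.5×0.0806)² = 0.00162
  a term: (3×0.118)² = 0.125
Total = 0.154. Share from a = 0.125/0.154 = 0.814.

81.4%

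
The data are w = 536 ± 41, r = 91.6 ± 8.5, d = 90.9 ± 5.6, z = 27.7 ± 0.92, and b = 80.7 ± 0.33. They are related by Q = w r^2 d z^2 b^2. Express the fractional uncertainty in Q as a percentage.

Products/powers → add relative errors in quadrature, weighted by exponent:
  (1·δw/w)² = (1×0.0765)² = 0.00585;  (2·δr/r)² = (2×0.0928)² = 0.0344;  (1·δd/d)² = (1×0.0616)² = 0.00380;  (2·δz/z)² = (2×0.0332)² = 0.00441;  (2·δb/b)² = (2×0.00409)² = 6.69e-05
δQ/Q = √(0.0486) = 0.220

22.0%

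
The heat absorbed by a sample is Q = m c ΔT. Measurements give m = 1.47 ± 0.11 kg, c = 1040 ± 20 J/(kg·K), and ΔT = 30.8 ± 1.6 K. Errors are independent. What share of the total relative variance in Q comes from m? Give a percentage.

(δQ/Q)² = (1·δm/m)² + (1·δc/c)² + (1·δΔT/ΔT)²
  m term: (1×0.0748)² = 0.00560
  c term: (1×0.0192)² = 0.000370
  ΔT term: (1×0.0519)² = 0.00270
Total = 0.00867. Share from m = 0.00560/0.00867 = 0.646.

64.6%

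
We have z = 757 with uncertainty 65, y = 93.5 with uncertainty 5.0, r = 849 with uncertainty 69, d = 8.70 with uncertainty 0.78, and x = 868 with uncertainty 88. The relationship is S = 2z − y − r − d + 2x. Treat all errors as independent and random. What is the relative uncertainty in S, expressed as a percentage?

Each term contributes (cᵢ δxᵢ)² to (δS)²:
  (2·δz)² = 16900;  (δy)² = 25.0;  (δr)² = 4760;  (δd)² = 0.608;  (2·δx)² = 31000
δS = √(52700) = 229
S = 2300, so δS/S = 229/2300 = 0.0998.

9.98%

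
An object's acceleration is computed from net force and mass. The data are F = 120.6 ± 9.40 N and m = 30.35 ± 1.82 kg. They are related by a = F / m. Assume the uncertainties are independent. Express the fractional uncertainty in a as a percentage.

Products/powers → add relative errors in quadrature, weighted by exponent:
  (1·δF/F)² = (1×0.0779)² = 0.00608;  (-1·δm/m)² = (-1×0.0600)² = 0.00360
δa/a = √(0.00967) = 0.0983

9.83%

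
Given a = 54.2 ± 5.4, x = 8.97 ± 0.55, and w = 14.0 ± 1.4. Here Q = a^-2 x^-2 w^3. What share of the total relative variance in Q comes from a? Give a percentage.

27.4%

(δQ/Q)² = (-2·δa/a)² + (-2·δx/x)² + (3·δw/w)²
  a term: (-2×0.0996)² = 0.0397
  x term: (-2×0.0613)² = 0.0150
  w term: (3×0.100)² = 0.0900
Total = 0.145. Share from a = 0.0397/0.145 = 0.274.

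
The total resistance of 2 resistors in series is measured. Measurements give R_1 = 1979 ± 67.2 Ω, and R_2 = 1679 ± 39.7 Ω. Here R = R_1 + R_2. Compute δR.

78.1 Ω

Each term contributes (cᵢ δxᵢ)² to (δR)²:
  (δR_1)² = 4520;  (δR_2)² = 1580
δR = √(6090) = 78.1 Ω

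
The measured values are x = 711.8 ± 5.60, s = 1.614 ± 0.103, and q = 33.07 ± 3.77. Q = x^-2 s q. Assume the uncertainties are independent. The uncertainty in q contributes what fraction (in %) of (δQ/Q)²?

75.1%

(δQ/Q)² = (-2·δx/x)² + (1·δs/s)² + (1·δq/q)²
  x term: (-2×0.00787)² = 0.000248
  s term: (1×0.0638)² = 0.00407
  q term: (1×0.114)² = 0.0130
Total = 0.0173. Share from q = 0.0130/0.0173 = 0.751.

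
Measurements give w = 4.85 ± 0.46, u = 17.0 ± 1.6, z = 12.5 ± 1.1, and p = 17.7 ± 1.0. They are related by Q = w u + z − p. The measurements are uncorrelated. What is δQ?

Let h = w·u = 82.4. δh/h = √((1·δw/w)² + (1·δu/u)²) = √(0.00900 + 0.00886) = 0.134, so δh = 11.0.
Q = h + z − p: δQ = √(δh² + δz² + δp²) = √(121 + 1.21 + 1.00) = 11.1

11.1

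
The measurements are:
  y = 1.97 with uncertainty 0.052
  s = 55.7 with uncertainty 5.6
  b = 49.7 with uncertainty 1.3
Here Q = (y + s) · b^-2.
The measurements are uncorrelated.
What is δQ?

Let u = y + s = 57.7. δu = √(δy² + δs²) = √(0.00270 + 31.4) = 5.60, so δu/u = 0.0971.
Q is then a monomial in u, b:
δQ/Q = √((δu/u)² + (-2·δb/b)²) = √(0.00943 + 0.00274) = 0.110
Q = 0.0233, so δQ = 0.110 × 0.0233 = 0.00258.

0.00258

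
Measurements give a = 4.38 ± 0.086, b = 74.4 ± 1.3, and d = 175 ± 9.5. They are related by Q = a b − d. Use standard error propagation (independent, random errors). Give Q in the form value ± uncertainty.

Let p = a·b = 326. δp/p = √((1·δa/a)² + (1·δb/b)²) = √(0.000386 + 0.000305) = 0.0263, so δp = 8.57.
Q = p − d: δQ = √(δp² + δd²) = √(73.4 + 90.2) = 12.8
Q = 151.

151 ± 12.8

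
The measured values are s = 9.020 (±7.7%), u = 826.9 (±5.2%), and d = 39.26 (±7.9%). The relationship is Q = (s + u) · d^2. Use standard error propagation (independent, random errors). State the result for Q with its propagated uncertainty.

(1.288 ± 0.214) × 10^6

Let w = s + u = 835.9. δw = √(δs² + δu²) = √(0.482 + 1850) = 43.0, so δw/w = 0.0514.
Q is then a monomial in w, d:
δQ/Q = √((δw/w)² + (2·δd/d)²) = √(0.00265 + 0.0250) = 0.166
Q = 1.288e+06, so δQ = 0.166 × 1.288e+06 = 2.14e+05.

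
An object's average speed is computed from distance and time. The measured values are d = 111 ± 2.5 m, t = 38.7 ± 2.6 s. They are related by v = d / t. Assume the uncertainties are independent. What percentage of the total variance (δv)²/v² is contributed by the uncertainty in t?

89.9%

(δv/v)² = (1·δd/d)² + (-1·δt/t)²
  d term: (1×0.0225)² = 0.000507
  t term: (-1×0.0672)² = 0.00451
Total = 0.00502. Share from t = 0.00451/0.00502 = 0.899.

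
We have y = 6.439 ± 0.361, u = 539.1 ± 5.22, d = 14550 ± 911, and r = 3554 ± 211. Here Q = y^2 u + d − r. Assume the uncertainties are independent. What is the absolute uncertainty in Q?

Let p = y^2·u = 22350. δp/p = √((2·δy/y)² + (1·δu/u)²) = √(0.0126 + 9.38e-05) = 0.113, so δp = 2520.
Q = p + d − r: δQ = √(δp² + δd² + δr²) = √(6.33e+06 + 8.3e+05 + 44500) = 2680

2680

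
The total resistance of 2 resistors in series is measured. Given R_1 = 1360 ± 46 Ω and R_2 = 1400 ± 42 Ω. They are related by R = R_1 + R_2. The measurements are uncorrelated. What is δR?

Sums and differences: (δR)² = Σ (cᵢ δxᵢ)².
  (δR_1)² = 2120;  (δR_2)² = 1760
δR = √(3880) = 62.3 Ω

62.3 Ω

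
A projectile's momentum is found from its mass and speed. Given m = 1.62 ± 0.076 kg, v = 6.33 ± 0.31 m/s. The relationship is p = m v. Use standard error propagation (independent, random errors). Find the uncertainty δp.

0.695 kg·m/s

Each factor contributes (exponent × relative error)² to (δp/p)²:
  (1·δm/m)² = (1×0.0469)² = 0.00220;  (1·δv/v)² = (1×0.0490)² = 0.00240
δp/p = √(0.00460) = 0.0678
p = 10.3 kg·m/s, so δp = 0.0678 × 10.3 = 0.695 kg·m/s.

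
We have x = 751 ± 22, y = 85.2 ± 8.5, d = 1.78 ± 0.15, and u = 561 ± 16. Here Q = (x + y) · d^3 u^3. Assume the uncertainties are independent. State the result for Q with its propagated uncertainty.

(8.33 ± 2.23) × 10^11

Let w = x + y = 836. δw = √(δx² + δy²) = √(484 + 72.2) = 23.6, so δw/w = 0.0282.
Q is then a monomial in w, d, u:
δQ/Q = √((δw/w)² + (3·δd/d)² + (3·δu/u)²) = √(0.000796 + 0.0639 + 0.00732) = 0.268
Q = 8.33e+11, so δQ = 0.268 × 8.33e+11 = 2.23e+11.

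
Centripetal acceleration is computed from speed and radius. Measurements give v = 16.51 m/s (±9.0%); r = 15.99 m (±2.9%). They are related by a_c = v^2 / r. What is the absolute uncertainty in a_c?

3.11 m/s^2

Each factor contributes (exponent × relative error)² to (δa_c/a_c)²:
  (2·δv/v)² = (2×0.0900)² = 0.0324;  (-1·δr/r)² = (-1×0.0290)² = 0.000841
δa_c/a_c = √(0.0332) = 0.182
a_c = 17.05 m/s^2, so δa_c = 0.182 × 17.05 = 3.11 m/s^2.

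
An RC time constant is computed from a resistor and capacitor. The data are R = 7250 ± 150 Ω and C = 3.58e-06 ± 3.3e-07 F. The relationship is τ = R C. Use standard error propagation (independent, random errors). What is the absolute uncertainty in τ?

Relative error in a monomial: (δτ/τ)² = Σ (nᵢ · δxᵢ/xᵢ)².
  (1·δR/R)² = (1×0.0207)² = 0.000428;  (1·δC/C)² = (1×0.0922)² = 0.00850
δτ/τ = √(0.00892) = 0.0945
τ = 0.0260 s, so δτ = 0.0945 × 0.0260 = 0.00245 s.

0.00245 s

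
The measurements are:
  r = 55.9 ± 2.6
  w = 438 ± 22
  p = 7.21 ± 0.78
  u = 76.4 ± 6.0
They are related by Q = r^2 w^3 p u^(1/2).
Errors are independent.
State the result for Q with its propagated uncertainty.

(1.65 ± 0.349) × 10^13

Since Q is a product/quotient, work with relative uncertainties:
  (2·δr/r)² = (2×0.0465)² = 0.00865;  (3·δw/w)² = (3×0.0502)² = 0.0227;  (1·δp/p)² = (1×0.108)² = 0.0117;  (½·δu/u)² = (0.5×0.0785)² = 0.00154
δQ/Q = √(0.0446) = 0.211
Q = 1.65e+13, so δQ = 0.211 × 1.65e+13 = 3.49e+12.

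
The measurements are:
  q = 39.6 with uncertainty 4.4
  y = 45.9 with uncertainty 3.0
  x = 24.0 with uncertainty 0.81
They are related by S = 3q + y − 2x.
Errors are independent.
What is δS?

For a sum/difference, combine absolute errors in quadrature:
  (3·δq)² = 174;  (δy)² = 9.00;  (2·δx)² = 2.62
δS = √(186) = 13.6

13.6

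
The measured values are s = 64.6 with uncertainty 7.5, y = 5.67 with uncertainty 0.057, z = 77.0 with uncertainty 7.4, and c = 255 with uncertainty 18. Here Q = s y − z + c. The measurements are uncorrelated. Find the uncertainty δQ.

Let p = s·y = 366. δp/p = √((1·δs/s)² + (1·δy/y)²) = √(0.0135 + 0.000101) = 0.117, so δp = 42.7.
Q = p − z + c: δQ = √(δp² + δz² + δc²) = √(1820 + 54.8 + 324) = 46.9

46.9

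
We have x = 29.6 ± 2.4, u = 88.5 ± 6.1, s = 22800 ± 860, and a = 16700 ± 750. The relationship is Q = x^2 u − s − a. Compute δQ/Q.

Let p = x^2·u = 77500. δp/p = √((2·δx/x)² + (1·δu/u)²) = √(0.0263 + 0.00475) = 0.176, so δp = 13700.
Q = p − s − a: δQ = √(δp² + δs² + δa²) = √(1.87e+08 + 7.4e+05 + 5.62e+05) = 13700
Q = 38000, so δQ/Q = 13700/38000 = 0.360.

0.360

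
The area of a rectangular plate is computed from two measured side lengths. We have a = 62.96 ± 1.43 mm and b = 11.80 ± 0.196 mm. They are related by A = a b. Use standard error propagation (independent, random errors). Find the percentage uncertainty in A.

2.81%

A is a product of powers, so relative uncertainties combine in quadrature:
  (1·δa/a)² = (1×0.0227)² = 0.000516;  (1·δb/b)² = (1×0.0166)² = 0.000276
δA/A = √(0.000792) = 0.0281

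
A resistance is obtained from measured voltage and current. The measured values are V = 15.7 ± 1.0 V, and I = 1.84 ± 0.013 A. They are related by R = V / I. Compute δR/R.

For a monomial R ∝ V, I^-1, fractional errors add in quadrature:
  (1·δV/V)² = (1×0.0637)² = 0.00406;  (-1·δI/I)² = (-1×0.00707)² = 4.99e-05
δR/R = √(0.00411) = 0.0641

0.0641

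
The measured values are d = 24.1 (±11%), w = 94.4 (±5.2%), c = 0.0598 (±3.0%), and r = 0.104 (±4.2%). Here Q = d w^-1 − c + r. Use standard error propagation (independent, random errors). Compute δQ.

0.0314

Let p = d·w^-1 = 0.255. δp/p = √((1·δd/d)² + (-1·δw/w)²) = √(0.0121 + 0.00270) = 0.122, so δp = 0.0311.
Q = p − c + r: δQ = √(δp² + δc² + δr²) = √(0.000965 + 3.22e-06 + 1.91e-05) = 0.0314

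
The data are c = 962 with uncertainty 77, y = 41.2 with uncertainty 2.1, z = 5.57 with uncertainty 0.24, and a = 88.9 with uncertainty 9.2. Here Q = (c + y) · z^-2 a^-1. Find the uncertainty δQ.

Let u = c + y = 1000. δu = √(δc² + δy²) = √(5930 + 4.41) = 77.0, so δu/u = 0.0768.
Q is then a monomial in u, z, a:
δQ/Q = √((δu/u)² + (-2·δz/z)² + (-1·δa/a)²) = √(0.00590 + 0.00743 + 0.0107) = 0.155
Q = 0.364, so δQ = 0.155 × 0.364 = 0.0564.

0.0564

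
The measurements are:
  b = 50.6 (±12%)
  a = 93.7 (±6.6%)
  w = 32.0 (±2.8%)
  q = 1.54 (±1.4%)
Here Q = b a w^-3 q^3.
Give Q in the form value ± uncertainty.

Relative error in a monomial: (δQ/Q)² = Σ (nᵢ · δxᵢ/xᵢ)².
  (1·δb/b)² = (1×0.120)² = 0.0144;  (1·δa/a)² = (1×0.0660)² = 0.00436;  (-3·δw/w)² = (-3×0.0280)² = 0.00706;  (3·δq/q)² = (3×0.0140)² = 0.00176
δQ/Q = √(0.0276) = 0.166
Q = 0.528, so δQ = 0.166 × 0.528 = 0.0878.

0.528 ± 0.0878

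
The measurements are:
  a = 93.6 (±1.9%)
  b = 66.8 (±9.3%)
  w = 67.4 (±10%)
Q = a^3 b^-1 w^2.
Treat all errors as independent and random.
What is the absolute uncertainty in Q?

1.27e+07

Each factor contributes (exponent × relative error)² to (δQ/Q)²:
  (3·δa/a)² = (3×0.0190)² = 0.00325;  (-1·δb/b)² = (-1×0.0930)² = 0.00865;  (2·δw/w)² = (2×0.100)² = 0.0400
δQ/Q = √(0.0519) = 0.228
Q = 5.58e+07, so δQ = 0.228 × 5.58e+07 = 1.27e+07.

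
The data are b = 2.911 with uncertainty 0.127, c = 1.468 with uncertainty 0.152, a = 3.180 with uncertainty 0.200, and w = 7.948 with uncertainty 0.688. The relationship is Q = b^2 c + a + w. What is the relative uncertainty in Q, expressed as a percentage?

Let p = b^2·c = 12.44. δp/p = √((2·δb/b)² + (1·δc/c)²) = √(0.00761 + 0.0107) = 0.135, so δp = 1.68.
Q = p + a + w: δQ = √(δp² + δa² + δw²) = √(2.84 + 0.0400 + 0.473) = 1.83
Q = 23.57, so δQ/Q = 1.83/23.57 = 0.0777.

7.77%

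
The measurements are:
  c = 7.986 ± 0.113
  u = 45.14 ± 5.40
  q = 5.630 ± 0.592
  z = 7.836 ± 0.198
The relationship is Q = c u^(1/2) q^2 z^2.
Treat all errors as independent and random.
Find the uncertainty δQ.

23500

Each factor contributes (exponent × relative error)² to (δQ/Q)²:
  (1·δc/c)² = (1×0.0141)² = 0.000200;  (½·δu/u)² = (0.5×0.120)² = 0.00358;  (2·δq/q)² = (2×0.105)² = 0.0442;  (2·δz/z)² = (2×0.0253)² = 0.00255
δQ/Q = √(0.0506) = 0.225
Q = 104400, so δQ = 0.225 × 104400 = 23500.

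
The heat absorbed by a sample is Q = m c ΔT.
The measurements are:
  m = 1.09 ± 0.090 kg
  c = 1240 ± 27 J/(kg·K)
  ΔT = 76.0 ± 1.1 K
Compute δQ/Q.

Relative error in a monomial: (δQ/Q)² = Σ (nᵢ · δxᵢ/xᵢ)².
  (1·δm/m)² = (1×0.0826)² = 0.00682;  (1·δc/c)² = (1×0.0218)² = 0.000474;  (1·δΔT/ΔT)² = (1×0.0145)² = 0.000209
δQ/Q = √(0.00750) = 0.0866

0.0866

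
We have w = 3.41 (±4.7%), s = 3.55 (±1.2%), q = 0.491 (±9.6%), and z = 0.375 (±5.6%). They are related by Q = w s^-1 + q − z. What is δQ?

0.0695

Let p = w·s^-1 = 0.961. δp/p = √((1·δw/w)² + (-1·δs/s)²) = √(0.00221 + 0.000144) = 0.0485, so δp = 0.0466.
Q = p + q − z: δQ = √(δp² + δq² + δz²) = √(0.00217 + 0.00222 + 0.000441) = 0.0695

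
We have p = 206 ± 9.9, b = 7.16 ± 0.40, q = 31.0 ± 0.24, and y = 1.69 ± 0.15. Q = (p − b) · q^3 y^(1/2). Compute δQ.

5.44e+05

Let u = p − b = 199. δu = √(δp² + δb²) = √(98.0 + 0.160) = 9.91, so δu/u = 0.0498.
Q is then a monomial in u, q, y:
δQ/Q = √((δu/u)² + (3·δq/q)² + (½·δy/y)²) = √(0.00248 + 0.000539 + 0.00197) = 0.0707
Q = 7.7e+06, so δQ = 0.0707 × 7.7e+06 = 5.44e+05.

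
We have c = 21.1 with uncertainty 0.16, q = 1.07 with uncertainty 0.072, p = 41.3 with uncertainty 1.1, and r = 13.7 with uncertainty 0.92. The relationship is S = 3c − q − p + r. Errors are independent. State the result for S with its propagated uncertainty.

34.6 ± 1.51

For a sum/difference, combine absolute errors in quadrature:
  (3·δc)² = 0.230;  (δq)² = 0.00518;  (δp)² = 1.21;  (δr)² = 0.846
δS = √(2.29) = 1.51
S = 34.6.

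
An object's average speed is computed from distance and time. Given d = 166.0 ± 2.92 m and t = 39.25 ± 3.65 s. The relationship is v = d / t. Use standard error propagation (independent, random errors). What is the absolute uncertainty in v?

Products/powers → add relative errors in quadrature, weighted by exponent:
  (1·δd/d)² = (1×0.0176)² = 0.000309;  (-1·δt/t)² = (-1×0.0930)² = 0.00865
δv/v = √(0.00896) = 0.0946
v = 4.229 m/s, so δv = 0.0946 × 4.229 = 0.400 m/s.

0.400 m/s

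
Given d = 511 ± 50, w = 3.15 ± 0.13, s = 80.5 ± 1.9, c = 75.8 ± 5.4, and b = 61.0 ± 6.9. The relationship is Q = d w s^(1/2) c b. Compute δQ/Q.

Each factor contributes (exponent × relative error)² to (δQ/Q)²:
  (1·δd/d)² = (1×0.0978)² = 0.00957;  (1·δw/w)² = (1×0.0413)² = 0.00170;  (½·δs/s)² = (0.5×0.0236)² = 0.000139;  (1·δc/c)² = (1×0.0712)² = 0.00508;  (1·δb/b)² = (1×0.113)² = 0.0128
δQ/Q = √(0.0293) = 0.171

0.171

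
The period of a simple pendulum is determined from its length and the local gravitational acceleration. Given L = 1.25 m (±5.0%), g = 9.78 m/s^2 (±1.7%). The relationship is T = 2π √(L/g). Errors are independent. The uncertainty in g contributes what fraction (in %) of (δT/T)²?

(δT/T)² = (½·δL/L)² + (−½·δg/g)²
  L term: (0.5×0.0500)² = 0.000625
  g term: (-0.5×0.0170)² = 7.23e-05
Total = 0.000697. Share from g = 7.23e-05/0.000697 = 0.104.

10.4%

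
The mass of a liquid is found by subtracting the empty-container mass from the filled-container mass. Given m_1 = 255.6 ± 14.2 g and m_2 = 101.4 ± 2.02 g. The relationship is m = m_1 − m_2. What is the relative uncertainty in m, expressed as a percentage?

9.30%

For a sum/difference, combine absolute errors in quadrature:
  (δm_1)² = 202;  (δm_2)² = 4.08
δm = √(206) = 14.3 g
m = 154.2 g, so δm/m = 14.3/154.2 = 0.0930.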